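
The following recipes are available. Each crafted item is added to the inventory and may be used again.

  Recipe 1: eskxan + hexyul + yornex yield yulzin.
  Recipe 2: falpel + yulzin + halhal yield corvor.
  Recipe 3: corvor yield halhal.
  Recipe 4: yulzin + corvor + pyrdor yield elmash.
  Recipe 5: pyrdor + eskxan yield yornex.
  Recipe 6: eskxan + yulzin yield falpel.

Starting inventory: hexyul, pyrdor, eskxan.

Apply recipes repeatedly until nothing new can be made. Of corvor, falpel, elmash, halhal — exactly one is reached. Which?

pyrdor + eskxan → yornex (Recipe 5).
eskxan + hexyul + yornex → yulzin (Recipe 1).
eskxan + yulzin → falpel (Recipe 6).
corvor would need falpel, yulzin, and halhal (Recipe 2), but halhal is never obtained. halhal would need corvor (Recipe 3), but corvor is never obtained. elmash would need yulzin, corvor, and pyrdor (Recipe 4), but corvor is never obtained.

falpel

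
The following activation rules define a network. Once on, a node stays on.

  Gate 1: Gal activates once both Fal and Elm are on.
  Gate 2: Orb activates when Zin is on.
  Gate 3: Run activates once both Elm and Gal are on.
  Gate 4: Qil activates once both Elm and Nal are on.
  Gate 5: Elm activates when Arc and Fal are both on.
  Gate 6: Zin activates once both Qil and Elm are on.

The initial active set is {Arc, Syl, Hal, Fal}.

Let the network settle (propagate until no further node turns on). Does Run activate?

Gate 5: Arc and Fal on → Elm on.
Gate 1: Fal and Elm on → Gal on.
Gate 3: Elm and Gal on → Run on.

Yes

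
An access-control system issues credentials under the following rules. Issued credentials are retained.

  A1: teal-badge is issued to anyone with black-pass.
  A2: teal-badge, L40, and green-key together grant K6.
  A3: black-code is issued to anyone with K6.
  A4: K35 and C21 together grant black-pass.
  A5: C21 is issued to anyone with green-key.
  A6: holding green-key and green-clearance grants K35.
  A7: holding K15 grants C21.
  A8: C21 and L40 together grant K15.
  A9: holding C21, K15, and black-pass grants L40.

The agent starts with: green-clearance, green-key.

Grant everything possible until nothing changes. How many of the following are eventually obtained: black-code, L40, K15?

0

black-code would need K6 (A3), but K6 is never granted.
L40 would need C21, K15, and black-pass (A9), but K15 is never granted.
K15 would need C21 and L40 (A8), but L40 is never granted.
None of the 3 are reached.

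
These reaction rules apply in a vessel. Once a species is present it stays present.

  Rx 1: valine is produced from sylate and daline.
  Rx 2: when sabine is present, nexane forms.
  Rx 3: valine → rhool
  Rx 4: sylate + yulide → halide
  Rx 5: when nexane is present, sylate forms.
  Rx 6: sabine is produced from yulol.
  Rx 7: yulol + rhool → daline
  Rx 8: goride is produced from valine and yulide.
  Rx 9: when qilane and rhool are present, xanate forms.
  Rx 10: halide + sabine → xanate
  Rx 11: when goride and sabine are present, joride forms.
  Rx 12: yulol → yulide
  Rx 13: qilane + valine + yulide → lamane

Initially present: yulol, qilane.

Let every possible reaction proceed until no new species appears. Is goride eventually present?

goride would need valine and yulide (Rx 8), but valine never forms.

No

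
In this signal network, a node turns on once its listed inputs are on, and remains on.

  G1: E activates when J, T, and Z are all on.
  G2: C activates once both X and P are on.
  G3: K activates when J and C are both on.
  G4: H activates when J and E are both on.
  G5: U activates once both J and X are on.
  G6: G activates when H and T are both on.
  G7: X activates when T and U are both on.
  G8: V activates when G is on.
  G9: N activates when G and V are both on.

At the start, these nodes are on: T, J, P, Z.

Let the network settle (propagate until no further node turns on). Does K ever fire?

No

K would need J and C (G3), but C never turns on.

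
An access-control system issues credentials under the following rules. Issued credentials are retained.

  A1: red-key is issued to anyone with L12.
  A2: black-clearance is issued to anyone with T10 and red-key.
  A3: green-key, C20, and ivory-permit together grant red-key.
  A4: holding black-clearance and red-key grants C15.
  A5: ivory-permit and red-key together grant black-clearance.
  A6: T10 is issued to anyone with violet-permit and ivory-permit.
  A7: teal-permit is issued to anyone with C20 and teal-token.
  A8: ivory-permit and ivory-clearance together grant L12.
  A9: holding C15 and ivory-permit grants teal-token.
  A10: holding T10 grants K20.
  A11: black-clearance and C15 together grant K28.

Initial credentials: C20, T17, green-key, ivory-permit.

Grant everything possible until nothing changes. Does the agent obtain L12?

L12 would need ivory-permit and ivory-clearance (A8), but ivory-clearance is never granted.

No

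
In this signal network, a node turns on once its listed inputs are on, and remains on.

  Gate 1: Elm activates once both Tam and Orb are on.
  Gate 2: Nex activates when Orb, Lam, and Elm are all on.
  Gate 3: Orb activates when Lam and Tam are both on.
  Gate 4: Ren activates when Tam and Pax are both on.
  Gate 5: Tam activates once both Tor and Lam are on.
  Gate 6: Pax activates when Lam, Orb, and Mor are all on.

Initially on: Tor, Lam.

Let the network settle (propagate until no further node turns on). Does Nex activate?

Yes

Tor and Lam are on, so Tam activates (Gate 5).
Lam and Tam are on, so Orb activates (Gate 3).
Gate 1: Tam and Orb on → Elm on.
Orb, Lam, and Elm are on, so Nex activates (Gate 2).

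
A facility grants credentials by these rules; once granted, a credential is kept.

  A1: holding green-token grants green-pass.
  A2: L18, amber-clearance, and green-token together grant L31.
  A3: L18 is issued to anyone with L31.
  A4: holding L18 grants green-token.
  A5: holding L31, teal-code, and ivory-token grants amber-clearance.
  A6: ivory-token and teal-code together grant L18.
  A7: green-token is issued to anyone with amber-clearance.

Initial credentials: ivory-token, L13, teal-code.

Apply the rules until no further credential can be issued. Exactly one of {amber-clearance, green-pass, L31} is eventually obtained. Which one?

green-pass

Holding ivory-token and teal-code grants L18 (A6).
Holding L18 grants green-token (A4).
Holding green-token grants green-pass (A1).
L31 would need L18, amber-clearance, and green-token (A2), but amber-clearance is never granted. amber-clearance would need L31, teal-code, and ivory-token (A5), but L31 is never granted.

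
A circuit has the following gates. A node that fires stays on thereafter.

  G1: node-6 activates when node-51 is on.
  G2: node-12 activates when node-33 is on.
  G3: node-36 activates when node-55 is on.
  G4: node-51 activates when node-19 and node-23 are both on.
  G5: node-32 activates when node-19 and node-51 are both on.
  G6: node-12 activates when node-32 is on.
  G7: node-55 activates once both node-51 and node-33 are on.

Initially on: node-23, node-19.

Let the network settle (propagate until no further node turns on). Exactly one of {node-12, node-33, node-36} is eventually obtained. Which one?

G4: node-19 and node-23 on → node-51 on.
node-19 and node-51 are on, so node-32 activates (G5).
G6: node-32 on → node-12 on.
node-36 would need node-55 (G3), but node-55 never turns on. No rule produces node-33, and it is not given.

node-12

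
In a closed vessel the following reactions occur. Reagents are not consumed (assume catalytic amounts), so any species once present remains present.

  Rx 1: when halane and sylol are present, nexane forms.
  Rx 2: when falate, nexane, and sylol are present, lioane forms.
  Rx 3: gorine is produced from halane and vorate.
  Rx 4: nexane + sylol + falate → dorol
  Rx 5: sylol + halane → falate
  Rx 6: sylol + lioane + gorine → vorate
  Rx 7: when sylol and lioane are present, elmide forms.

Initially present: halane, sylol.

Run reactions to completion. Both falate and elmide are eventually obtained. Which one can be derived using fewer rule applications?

falate: sylol and halane present → falate forms (Rx 5). [1 rule application]
elmide: halane and sylol present → nexane forms (Rx 1). sylol and halane present → falate forms (Rx 5). falate, nexane, and sylol present → lioane forms (Rx 2). sylol and lioane present → elmide forms (Rx 7). [4 rule applications]
falate needs fewer.

falate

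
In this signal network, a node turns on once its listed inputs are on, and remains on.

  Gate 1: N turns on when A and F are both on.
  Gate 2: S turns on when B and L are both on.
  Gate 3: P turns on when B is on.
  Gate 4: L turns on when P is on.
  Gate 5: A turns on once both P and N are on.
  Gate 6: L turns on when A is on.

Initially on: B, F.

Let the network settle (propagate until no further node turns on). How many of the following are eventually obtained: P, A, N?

1

B is on, so P turns on (Gate 3).
P: reached.
A would need P and N (Gate 5), but N never turns on.
N would need A and F (Gate 1), but A never turns on.
Reached: P — 1 of the 3.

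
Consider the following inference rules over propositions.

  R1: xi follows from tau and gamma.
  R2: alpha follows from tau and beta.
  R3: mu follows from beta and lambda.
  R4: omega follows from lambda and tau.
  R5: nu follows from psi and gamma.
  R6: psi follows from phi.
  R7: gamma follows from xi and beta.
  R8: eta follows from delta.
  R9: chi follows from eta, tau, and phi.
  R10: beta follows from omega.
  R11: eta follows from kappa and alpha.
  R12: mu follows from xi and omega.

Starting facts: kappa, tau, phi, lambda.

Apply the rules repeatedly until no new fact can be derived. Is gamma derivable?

gamma would need xi and beta (R7), but xi is never established.

No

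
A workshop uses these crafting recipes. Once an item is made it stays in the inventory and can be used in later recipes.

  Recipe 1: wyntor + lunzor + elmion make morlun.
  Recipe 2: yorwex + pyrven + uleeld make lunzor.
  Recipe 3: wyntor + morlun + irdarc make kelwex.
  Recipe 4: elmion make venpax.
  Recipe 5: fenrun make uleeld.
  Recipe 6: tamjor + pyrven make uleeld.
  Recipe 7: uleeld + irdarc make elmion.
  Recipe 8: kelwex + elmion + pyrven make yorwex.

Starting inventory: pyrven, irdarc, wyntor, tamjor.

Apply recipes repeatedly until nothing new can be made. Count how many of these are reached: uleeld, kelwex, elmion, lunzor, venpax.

tamjor + pyrven → uleeld (Recipe 6).
uleeld + irdarc → elmion (Recipe 7).
Using Recipe 4, elmion makes venpax.
uleeld: reached.
kelwex would need wyntor, morlun, and irdarc (Recipe 3), but morlun is never obtained.
elmion: reached.
lunzor would need yorwex, pyrven, and uleeld (Recipe 2), but yorwex is never obtained.
venpax: reached.
Reached: uleeld, elmion, and venpax — 3 of the 5.

3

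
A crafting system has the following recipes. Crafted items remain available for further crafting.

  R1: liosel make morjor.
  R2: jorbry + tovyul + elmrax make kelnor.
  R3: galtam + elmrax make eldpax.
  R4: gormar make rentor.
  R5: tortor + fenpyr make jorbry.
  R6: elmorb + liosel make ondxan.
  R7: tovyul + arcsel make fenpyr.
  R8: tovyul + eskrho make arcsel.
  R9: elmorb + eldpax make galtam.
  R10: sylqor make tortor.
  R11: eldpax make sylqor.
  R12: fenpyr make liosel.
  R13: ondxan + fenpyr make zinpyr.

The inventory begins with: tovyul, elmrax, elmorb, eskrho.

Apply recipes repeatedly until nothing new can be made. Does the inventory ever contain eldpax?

eldpax would need galtam and elmrax (R3), but galtam is never obtained.

No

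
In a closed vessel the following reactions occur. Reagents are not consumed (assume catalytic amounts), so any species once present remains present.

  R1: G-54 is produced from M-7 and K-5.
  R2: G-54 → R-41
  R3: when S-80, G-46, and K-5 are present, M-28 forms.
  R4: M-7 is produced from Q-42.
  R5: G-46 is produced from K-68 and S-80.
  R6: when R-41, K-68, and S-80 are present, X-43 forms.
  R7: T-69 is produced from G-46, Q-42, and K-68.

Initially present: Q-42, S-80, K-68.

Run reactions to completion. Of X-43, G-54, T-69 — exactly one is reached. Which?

T-69

K-68 and S-80 present → G-46 forms (R5).
G-46, Q-42, and K-68 present → T-69 forms (R7).
G-54 would need M-7 and K-5 (R1), but K-5 never forms. X-43 would need R-41, K-68, and S-80 (R6), but R-41 never forms.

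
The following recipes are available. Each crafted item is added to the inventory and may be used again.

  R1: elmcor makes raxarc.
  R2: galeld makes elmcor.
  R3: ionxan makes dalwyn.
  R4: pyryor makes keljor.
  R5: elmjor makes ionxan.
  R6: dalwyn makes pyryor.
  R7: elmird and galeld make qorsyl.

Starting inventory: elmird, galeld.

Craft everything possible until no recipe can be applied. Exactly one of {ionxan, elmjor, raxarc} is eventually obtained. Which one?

raxarc

galeld → elmcor (R2).
Using R1, elmcor makes raxarc.
ionxan would need elmjor (R5), but elmjor is never obtained. No rule produces elmjor, and it is not given.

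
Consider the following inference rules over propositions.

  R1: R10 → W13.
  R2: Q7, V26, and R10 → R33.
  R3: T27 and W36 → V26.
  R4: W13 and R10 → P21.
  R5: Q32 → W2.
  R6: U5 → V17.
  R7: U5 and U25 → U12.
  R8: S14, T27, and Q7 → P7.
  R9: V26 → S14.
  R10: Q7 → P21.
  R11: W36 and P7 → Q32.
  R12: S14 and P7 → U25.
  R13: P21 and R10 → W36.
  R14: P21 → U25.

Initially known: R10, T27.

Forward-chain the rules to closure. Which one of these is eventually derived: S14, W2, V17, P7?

S14

R10 holds, so W13 follows (R1).
From W13 and R10, R4 gives P21.
P21 and R10 hold, so W36 follows (R13).
From T27 and W36, R3 gives V26.
V26 holds, so S14 follows (R9).
P7 would need S14, T27, and Q7 (R8), but Q7 is never established. V17 would need U5 (R6), but U5 is never established. W2 would need Q32 (R5), but Q32 is never established.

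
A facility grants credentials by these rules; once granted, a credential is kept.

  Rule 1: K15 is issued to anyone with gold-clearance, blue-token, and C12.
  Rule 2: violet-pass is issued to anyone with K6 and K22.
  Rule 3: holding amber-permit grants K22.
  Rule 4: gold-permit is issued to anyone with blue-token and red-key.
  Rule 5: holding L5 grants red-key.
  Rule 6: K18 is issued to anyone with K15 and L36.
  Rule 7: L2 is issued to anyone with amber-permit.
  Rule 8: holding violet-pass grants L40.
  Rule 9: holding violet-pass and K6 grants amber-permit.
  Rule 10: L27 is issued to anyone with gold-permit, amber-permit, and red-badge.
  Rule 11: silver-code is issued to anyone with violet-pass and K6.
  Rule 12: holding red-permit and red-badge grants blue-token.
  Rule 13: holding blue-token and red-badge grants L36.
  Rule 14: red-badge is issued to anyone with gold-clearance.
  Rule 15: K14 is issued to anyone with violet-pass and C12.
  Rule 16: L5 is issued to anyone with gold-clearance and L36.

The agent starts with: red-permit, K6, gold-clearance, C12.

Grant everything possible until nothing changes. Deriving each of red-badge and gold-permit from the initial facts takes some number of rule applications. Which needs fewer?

red-badge

red-badge: Holding gold-clearance grants red-badge (Rule 14). [1 rule application]
gold-permit: Holding gold-clearance grants red-badge (Rule 14). Holding red-permit and red-badge grants blue-token (Rule 12). Holding blue-token and red-badge grants L36 (Rule 13). Holding gold-clearance and L36 grants L5 (Rule 16). Holding L5 grants red-key (Rule 5). Holding blue-token and red-key grants gold-permit (Rule 4). [6 rule applications]
red-badge needs fewer.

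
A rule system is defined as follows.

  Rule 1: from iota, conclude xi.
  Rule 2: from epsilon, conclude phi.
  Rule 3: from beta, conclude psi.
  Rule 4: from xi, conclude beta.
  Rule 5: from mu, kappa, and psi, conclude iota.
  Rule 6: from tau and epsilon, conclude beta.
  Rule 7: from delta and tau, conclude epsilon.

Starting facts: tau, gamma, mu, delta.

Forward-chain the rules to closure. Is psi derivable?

From delta and tau, Rule 7 gives epsilon.
From tau and epsilon, Rule 6 gives beta.
beta holds, so psi follows (Rule 3).

Yes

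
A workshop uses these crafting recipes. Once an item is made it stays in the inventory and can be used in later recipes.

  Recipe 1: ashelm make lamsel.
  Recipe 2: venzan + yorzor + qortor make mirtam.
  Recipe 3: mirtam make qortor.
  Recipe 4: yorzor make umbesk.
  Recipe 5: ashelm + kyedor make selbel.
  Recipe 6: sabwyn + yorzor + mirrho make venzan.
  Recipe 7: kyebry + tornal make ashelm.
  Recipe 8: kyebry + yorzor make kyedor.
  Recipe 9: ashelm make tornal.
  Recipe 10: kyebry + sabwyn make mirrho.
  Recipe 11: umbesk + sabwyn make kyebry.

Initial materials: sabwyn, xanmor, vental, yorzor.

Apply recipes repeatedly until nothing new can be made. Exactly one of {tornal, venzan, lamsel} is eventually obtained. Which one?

venzan

Using Recipe 4, yorzor makes umbesk.
umbesk + sabwyn → kyebry (Recipe 11).
kyebry + sabwyn → mirrho (Recipe 10).
sabwyn + yorzor + mirrho → venzan (Recipe 6).
lamsel would need ashelm (Recipe 1), but ashelm is never obtained. tornal would need ashelm (Recipe 9), but ashelm is never obtained.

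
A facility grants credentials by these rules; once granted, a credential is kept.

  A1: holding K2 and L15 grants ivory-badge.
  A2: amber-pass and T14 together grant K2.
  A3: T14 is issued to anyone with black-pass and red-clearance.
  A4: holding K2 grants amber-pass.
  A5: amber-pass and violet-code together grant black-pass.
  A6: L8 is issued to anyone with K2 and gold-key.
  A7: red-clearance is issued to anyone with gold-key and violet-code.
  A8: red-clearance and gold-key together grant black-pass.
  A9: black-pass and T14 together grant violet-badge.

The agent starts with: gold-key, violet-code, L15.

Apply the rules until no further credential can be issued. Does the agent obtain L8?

L8 would need K2 and gold-key (A6), but K2 is never granted.

No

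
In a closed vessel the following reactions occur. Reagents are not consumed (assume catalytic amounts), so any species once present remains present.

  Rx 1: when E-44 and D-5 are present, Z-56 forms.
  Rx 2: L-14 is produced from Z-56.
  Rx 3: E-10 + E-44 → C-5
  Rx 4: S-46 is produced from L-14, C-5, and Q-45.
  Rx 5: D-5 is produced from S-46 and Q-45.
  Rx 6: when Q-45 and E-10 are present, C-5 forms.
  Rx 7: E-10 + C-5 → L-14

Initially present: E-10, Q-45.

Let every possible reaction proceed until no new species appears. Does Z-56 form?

Z-56 would need E-44 and D-5 (Rx 1), but E-44 never forms.

No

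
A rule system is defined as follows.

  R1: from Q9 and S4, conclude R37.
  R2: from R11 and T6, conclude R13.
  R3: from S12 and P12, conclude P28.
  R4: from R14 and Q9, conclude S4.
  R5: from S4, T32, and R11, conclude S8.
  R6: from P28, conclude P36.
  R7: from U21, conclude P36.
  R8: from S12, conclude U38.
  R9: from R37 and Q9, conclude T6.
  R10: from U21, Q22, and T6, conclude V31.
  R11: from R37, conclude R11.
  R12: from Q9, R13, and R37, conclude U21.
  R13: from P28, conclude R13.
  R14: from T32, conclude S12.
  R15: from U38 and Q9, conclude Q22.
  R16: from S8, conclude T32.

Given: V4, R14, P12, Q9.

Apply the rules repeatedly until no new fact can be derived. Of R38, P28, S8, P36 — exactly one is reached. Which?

R14 and Q9 hold, so S4 follows (R4).
From Q9 and S4, R1 gives R37.
From R37, R11 gives R11.
R37 and Q9 hold, so T6 follows (R9).
R11 and T6 hold, so R13 follows (R2).
From Q9, R13, and R37, R12 gives U21.
U21 holds, so P36 follows (R7).
S8 would need S4, T32, and R11 (R5), but T32 is never established. No rule produces R38, and it is not given. P28 would need S12 and P12 (R3), but S12 is never established.

P36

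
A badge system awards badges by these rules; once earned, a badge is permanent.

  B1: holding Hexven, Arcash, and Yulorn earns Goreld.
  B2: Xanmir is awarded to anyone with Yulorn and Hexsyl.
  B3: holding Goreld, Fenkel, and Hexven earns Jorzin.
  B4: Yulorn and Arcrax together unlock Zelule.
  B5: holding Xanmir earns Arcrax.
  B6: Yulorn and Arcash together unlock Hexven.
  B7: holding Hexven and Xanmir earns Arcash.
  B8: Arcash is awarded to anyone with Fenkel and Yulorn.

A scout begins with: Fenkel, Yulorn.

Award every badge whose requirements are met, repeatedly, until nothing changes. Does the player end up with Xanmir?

Xanmir would need Yulorn and Hexsyl (B2), but Hexsyl is never earned.

No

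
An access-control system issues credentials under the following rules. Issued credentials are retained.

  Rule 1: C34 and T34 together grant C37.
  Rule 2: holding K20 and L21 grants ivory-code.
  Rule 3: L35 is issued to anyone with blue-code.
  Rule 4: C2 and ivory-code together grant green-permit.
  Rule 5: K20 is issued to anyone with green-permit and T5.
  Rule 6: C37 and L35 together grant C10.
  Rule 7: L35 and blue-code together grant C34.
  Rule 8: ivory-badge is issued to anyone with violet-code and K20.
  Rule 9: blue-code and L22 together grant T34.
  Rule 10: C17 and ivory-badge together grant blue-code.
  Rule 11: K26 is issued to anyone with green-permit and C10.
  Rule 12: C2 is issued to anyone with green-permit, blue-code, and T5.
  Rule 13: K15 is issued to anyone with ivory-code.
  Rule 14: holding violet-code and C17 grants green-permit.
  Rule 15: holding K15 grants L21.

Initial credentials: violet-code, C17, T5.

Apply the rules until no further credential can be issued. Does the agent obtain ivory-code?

ivory-code would need K20 and L21 (Rule 2), but L21 is never granted.

No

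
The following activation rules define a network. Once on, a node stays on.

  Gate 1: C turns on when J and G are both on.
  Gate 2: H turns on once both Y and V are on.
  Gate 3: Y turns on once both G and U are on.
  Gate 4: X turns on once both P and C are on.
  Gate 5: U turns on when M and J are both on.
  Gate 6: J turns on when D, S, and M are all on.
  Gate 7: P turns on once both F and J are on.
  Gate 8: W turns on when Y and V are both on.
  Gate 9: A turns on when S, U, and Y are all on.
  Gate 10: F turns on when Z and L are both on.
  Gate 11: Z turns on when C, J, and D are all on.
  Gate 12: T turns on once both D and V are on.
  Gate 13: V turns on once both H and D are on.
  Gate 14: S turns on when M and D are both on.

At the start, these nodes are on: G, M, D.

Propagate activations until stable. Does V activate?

No

V would need H and D (Gate 13), but H never turns on.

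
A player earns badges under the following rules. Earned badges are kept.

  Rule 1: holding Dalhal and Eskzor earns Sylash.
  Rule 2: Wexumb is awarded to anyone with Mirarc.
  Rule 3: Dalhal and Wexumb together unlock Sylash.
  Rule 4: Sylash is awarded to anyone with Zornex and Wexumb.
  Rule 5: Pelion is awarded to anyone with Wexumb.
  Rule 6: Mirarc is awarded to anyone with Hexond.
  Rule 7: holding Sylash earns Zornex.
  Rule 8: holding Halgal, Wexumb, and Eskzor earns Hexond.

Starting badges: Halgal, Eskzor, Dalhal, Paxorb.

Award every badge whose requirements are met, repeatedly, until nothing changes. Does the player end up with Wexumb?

No

Wexumb would need Mirarc (Rule 2), but Mirarc is never earned.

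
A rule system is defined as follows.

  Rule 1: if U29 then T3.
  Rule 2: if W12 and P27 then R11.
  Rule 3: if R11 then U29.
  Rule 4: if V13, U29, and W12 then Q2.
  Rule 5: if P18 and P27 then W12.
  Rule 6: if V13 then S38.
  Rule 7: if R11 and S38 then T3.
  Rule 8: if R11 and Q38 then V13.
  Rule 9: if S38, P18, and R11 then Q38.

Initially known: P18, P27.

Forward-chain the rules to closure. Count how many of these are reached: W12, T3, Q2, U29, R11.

From P18 and P27, Rule 5 gives W12.
From W12 and P27, Rule 2 gives R11.
From R11, Rule 3 gives U29.
U29 holds, so T3 follows (Rule 1).
W12: reached.
T3: reached.
Q2 would need V13, U29, and W12 (Rule 4), but V13 is never established.
U29: reached.
R11: reached.
Reached: W12, T3, U29, and R11 — 4 of the 5.

4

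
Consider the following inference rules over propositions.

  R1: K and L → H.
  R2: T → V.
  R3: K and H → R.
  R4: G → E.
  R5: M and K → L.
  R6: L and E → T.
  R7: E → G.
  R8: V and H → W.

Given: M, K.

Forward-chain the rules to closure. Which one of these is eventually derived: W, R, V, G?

R

From M and K, R5 gives L.
K and L hold, so H follows (R1).
From K and H, R3 gives R.
W would need V and H (R8), but V is never established. G would need E (R7), but E is never established. V would need T (R2), but T is never established.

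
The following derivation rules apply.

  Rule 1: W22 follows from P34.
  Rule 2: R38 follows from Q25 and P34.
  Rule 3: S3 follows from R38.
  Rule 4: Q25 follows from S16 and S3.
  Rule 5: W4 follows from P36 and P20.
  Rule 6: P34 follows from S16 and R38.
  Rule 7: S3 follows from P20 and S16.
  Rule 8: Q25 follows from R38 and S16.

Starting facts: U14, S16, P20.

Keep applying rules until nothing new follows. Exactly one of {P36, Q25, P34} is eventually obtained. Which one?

Q25

From P20 and S16, Rule 7 gives S3.
S16 and S3 hold, so Q25 follows (Rule 4).
P34 would need S16 and R38 (Rule 6), but R38 is never established. No rule produces P36, and it is not given.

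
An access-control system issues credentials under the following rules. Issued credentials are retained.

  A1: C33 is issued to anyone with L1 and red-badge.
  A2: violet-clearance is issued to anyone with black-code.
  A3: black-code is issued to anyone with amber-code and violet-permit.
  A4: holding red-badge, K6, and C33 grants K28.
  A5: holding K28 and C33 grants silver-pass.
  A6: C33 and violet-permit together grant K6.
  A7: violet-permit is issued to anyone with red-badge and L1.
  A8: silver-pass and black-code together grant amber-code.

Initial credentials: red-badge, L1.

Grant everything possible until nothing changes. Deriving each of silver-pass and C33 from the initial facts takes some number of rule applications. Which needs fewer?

C33

C33: Holding L1 and red-badge grants C33 (A1). [1 rule application]
silver-pass: Holding red-badge and L1 grants violet-permit (A7). Holding L1 and red-badge grants C33 (A1). Holding C33 and violet-permit grants K6 (A6). Holding red-badge, K6, and C33 grants K28 (A4). Holding K28 and C33 grants silver-pass (A5). [5 rule applications]
C33 needs fewer.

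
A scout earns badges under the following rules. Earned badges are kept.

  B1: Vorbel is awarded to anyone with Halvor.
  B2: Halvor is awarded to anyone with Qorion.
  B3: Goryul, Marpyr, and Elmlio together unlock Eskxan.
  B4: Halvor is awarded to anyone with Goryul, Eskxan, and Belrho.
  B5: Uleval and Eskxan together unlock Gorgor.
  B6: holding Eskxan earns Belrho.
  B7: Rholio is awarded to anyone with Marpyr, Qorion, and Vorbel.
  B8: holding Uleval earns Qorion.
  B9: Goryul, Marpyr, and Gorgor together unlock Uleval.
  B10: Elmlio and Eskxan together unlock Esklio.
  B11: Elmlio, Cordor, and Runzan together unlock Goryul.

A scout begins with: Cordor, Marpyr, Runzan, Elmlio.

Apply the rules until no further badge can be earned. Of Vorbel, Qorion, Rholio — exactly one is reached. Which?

Vorbel

With Elmlio, Cordor, and Runzan, Goryul is earned (B11).
With Goryul, Marpyr, and Elmlio, Eskxan is earned (B3).
With Eskxan, Belrho is earned (B6).
With Goryul, Eskxan, and Belrho, Halvor is earned (B4).
With Halvor, Vorbel is earned (B1).
Rholio would need Marpyr, Qorion, and Vorbel (B7), but Qorion is never earned. Qorion would need Uleval (B8), but Uleval is never earned.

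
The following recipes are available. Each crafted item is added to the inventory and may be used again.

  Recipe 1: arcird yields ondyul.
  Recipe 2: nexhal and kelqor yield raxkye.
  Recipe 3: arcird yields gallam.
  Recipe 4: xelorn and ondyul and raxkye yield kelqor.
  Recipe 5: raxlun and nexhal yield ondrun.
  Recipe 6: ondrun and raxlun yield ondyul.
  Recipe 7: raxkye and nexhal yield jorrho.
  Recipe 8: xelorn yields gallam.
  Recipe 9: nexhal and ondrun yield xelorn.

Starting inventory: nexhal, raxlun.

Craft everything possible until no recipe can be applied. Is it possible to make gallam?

Yes

raxlun and nexhal → ondrun (Recipe 5).
Using Recipe 9, nexhal and ondrun make xelorn.
Using Recipe 8, xelorn makes gallam.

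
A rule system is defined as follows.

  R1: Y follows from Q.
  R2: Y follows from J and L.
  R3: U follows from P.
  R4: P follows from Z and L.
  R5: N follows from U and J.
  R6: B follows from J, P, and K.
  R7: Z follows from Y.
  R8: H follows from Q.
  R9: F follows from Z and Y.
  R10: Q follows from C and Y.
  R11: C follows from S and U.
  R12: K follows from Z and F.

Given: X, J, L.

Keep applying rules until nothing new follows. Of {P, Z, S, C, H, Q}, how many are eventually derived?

J and L hold, so Y follows (R2).
From Y, R7 gives Z.
Z and L hold, so P follows (R4).
P: reached.
Z: reached.
No rule produces S, and it is not given.
C would need S and U (R11), but S is never established.
H would need Q (R8), but Q is never established.
Q would need C and Y (R10), but C is never established.
Reached: P and Z — 2 of the 6.

2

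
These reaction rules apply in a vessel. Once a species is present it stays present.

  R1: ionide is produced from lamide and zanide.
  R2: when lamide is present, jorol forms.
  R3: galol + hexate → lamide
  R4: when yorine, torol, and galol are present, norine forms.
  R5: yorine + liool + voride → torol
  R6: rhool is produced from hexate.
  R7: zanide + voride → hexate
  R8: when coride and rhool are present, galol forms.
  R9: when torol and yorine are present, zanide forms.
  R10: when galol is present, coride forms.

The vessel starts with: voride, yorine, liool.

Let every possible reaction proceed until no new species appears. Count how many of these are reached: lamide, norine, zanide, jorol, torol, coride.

2

yorine, liool, and voride present → torol forms (R5).
torol and yorine present → zanide forms (R9).
lamide would need galol and hexate (R3), but galol never forms.
norine would need yorine, torol, and galol (R4), but galol never forms.
zanide: reached.
jorol would need lamide (R2), but lamide never forms.
torol: reached.
coride would need galol (R10), but galol never forms.
Reached: zanide and torol — 2 of the 6.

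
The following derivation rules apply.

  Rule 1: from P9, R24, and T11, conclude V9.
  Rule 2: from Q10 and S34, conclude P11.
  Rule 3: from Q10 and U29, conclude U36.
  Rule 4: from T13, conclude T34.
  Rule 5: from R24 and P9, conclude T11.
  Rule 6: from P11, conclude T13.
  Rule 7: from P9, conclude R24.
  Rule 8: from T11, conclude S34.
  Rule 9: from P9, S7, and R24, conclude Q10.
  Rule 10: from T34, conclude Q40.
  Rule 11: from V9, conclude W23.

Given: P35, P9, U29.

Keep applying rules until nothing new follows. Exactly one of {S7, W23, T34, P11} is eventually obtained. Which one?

W23

P9 holds, so R24 follows (Rule 7).
From R24 and P9, Rule 5 gives T11.
From P9, R24, and T11, Rule 1 gives V9.
V9 holds, so W23 follows (Rule 11).
P11 would need Q10 and S34 (Rule 2), but Q10 is never established. No rule produces S7, and it is not given. T34 would need T13 (Rule 4), but T13 is never established.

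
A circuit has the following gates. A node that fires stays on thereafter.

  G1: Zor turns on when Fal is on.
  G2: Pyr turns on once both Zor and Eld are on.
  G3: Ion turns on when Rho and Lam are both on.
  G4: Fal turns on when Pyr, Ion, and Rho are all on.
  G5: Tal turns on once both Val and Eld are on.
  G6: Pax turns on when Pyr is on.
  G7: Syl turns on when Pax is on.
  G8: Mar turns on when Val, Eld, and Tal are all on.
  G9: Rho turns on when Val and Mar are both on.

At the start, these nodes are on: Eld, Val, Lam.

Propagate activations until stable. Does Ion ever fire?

Yes

G5: Val and Eld on → Tal on.
Val, Eld, and Tal are on, so Mar turns on (G8).
Val and Mar are on, so Rho turns on (G9).
G3: Rho and Lam on → Ion on.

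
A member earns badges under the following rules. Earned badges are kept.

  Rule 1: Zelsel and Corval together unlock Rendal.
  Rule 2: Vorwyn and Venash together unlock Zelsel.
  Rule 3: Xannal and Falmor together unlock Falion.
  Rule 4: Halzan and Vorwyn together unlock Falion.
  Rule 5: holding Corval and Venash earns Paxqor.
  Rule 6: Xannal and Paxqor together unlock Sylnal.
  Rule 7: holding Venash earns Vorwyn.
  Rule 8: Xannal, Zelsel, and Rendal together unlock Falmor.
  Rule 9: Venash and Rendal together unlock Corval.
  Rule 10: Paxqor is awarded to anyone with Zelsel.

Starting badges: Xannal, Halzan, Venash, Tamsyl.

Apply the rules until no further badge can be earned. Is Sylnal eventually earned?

With Venash, Vorwyn is earned (Rule 7).
With Vorwyn and Venash, Zelsel is earned (Rule 2).
With Zelsel, Paxqor is earned (Rule 10).
With Xannal and Paxqor, Sylnal is earned (Rule 6).

Yes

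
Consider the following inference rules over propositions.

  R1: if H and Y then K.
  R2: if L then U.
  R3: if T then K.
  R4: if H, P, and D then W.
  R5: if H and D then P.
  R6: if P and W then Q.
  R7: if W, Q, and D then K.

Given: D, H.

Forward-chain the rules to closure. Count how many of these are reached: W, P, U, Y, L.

H and D hold, so P follows (R5).
From H, P, and D, R4 gives W.
W: reached.
P: reached.
U would need L (R2), but L is never established.
No rule produces Y, and it is not given.
No rule produces L, and it is not given.
Reached: W and P — 2 of the 5.

2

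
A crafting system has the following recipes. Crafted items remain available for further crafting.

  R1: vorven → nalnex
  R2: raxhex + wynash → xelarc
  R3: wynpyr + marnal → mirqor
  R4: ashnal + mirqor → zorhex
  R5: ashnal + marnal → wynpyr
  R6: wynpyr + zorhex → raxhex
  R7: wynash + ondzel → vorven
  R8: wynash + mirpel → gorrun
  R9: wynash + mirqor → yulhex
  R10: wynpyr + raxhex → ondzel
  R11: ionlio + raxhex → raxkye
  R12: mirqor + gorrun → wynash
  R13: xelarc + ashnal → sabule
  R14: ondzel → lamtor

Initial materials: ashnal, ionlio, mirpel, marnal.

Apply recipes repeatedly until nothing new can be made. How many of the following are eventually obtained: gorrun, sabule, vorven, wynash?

gorrun would need wynash and mirpel (R8), but wynash is never obtained.
sabule would need xelarc and ashnal (R13), but xelarc is never obtained.
vorven would need wynash and ondzel (R7), but wynash is never obtained.
wynash would need mirqor and gorrun (R12), but gorrun is never obtained.
None of the 4 are reached.

0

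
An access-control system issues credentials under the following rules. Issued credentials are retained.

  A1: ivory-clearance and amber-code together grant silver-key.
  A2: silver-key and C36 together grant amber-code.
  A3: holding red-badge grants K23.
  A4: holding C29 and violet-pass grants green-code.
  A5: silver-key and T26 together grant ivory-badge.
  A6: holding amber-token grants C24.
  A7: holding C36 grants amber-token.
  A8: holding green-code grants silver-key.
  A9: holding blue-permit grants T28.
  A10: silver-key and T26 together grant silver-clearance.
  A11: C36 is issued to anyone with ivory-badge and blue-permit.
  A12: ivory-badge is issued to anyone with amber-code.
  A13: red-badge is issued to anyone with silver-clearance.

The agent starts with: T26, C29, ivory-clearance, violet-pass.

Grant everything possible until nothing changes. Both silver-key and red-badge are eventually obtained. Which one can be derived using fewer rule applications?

silver-key

silver-key: Holding C29 and violet-pass grants green-code (A4). Holding green-code grants silver-key (A8). [2 rule applications]
red-badge: Holding C29 and violet-pass grants green-code (A4). Holding green-code grants silver-key (A8). Holding silver-key and T26 grants silver-clearance (A10). Holding silver-clearance grants red-badge (A13). [4 rule applications]
silver-key needs fewer.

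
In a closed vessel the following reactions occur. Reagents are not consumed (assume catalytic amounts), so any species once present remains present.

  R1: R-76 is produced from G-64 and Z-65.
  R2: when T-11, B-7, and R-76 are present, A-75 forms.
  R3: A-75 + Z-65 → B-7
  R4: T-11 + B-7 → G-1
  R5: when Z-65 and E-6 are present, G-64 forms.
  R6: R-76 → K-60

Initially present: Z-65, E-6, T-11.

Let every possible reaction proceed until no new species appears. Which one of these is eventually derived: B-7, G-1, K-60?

Z-65 and E-6 present → G-64 forms (R5).
G-64 and Z-65 present → R-76 forms (R1).
R-76 present → K-60 forms (R6).
G-1 would need T-11 and B-7 (R4), but B-7 never forms. B-7 would need A-75 and Z-65 (R3), but A-75 never forms.

K-60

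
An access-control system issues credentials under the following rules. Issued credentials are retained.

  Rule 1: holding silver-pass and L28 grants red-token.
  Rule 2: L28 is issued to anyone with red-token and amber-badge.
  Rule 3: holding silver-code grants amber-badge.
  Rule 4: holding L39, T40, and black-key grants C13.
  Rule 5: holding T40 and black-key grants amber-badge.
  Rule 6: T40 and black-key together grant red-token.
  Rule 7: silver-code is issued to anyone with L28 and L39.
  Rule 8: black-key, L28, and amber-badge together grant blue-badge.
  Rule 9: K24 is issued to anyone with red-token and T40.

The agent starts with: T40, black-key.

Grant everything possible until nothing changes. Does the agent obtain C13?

No

C13 would need L39, T40, and black-key (Rule 4), but L39 is never granted.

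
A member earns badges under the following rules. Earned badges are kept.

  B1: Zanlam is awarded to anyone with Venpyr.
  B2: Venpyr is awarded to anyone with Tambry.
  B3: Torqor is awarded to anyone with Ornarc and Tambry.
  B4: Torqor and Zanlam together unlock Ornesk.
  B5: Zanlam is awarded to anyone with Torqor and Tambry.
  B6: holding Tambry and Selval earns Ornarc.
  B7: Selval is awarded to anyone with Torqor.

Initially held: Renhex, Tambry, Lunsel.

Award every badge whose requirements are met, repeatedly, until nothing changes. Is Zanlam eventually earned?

Yes

With Tambry, Venpyr is earned (B2).
With Venpyr, Zanlam is earned (B1).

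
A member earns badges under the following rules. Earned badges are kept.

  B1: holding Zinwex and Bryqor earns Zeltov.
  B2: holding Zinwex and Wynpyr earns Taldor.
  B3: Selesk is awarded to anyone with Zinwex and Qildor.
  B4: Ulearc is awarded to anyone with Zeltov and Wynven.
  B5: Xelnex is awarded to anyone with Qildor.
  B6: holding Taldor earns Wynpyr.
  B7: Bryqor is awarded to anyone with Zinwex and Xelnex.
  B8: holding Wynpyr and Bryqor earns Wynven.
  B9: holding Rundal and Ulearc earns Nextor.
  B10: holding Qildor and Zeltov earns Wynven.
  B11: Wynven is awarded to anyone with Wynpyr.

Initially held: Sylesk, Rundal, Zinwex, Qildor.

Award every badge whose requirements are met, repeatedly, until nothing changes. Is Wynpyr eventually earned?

Wynpyr would need Taldor (B6), but Taldor is never earned.

No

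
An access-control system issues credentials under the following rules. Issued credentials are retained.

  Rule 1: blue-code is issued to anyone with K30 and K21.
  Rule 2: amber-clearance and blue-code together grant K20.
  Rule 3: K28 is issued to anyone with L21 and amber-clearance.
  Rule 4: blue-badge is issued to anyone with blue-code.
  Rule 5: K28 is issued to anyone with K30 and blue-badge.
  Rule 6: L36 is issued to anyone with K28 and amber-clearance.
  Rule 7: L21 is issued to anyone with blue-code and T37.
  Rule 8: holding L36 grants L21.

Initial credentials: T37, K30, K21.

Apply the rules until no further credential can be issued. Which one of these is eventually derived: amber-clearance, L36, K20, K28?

K28

Holding K30 and K21 grants blue-code (Rule 1).
Holding blue-code grants blue-badge (Rule 4).
Holding K30 and blue-badge grants K28 (Rule 5).
No rule produces amber-clearance, and it is not given. L36 would need K28 and amber-clearance (Rule 6), but amber-clearance is never granted. K20 would need amber-clearance and blue-code (Rule 2), but amber-clearance is never granted.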